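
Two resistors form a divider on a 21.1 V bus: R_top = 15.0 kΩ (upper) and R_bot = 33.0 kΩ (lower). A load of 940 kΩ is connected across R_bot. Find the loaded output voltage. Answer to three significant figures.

V_out ≈ 14.3 V

The load sits in parallel with R_bot: R_bot‖R_L = (33.0 × 940) / (33.0 + 940) = 31.88 kΩ.
V_out = 21.1 × 31.88 / (15.0 + 31.88) = 21.1 × 31.88/46.88 = 14.3 V.
(Unloaded it would have been 14.5 V.)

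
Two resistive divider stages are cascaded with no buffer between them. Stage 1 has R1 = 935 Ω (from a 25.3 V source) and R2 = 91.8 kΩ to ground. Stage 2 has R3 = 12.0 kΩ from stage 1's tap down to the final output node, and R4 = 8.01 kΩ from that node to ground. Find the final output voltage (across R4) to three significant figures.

V_out ≈ 9.58 V

Stage 2 presents R3+R4 = 20010 Ω as a load on stage 1's tap.
Stage 1's lower leg becomes R2‖(R3+R4) = 16430 Ω, so V_mid = 25.3 × 16430/17360 = 23.94 V.
Stage 2 is itself unloaded: V_out = V_mid × R4/(R3+R4) = 23.94 × 8010/20010 = 9.58 V.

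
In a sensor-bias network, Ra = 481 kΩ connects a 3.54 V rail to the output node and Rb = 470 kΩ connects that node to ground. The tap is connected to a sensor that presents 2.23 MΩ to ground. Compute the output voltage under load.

The load sits in parallel with Rb: Rb‖R_L = (470 × 2230) / (470 + 2230) = 388.2 kΩ.
V_out = 3.54 × 388.2 / (481 + 388.2) = 3.54 × 388.2/869.2 = 1.58 V.

V_out ≈ 1.58 V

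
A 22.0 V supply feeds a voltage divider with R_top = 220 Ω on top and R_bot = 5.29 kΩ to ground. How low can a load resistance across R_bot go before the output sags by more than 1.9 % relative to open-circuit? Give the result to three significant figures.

R_L(min) ≈ 10.9 kΩ

Output resistance R_th = R_top‖R_bot = (220 × 5290)/5510 = 211.2 Ω.
The fractional drop is R_th/(R_th + R_L); requiring this ≤ 0.0190 gives R_L ≥ R_th(1/0.0190 − 1) = 211.2 × 51.63 = 10.9 kΩ.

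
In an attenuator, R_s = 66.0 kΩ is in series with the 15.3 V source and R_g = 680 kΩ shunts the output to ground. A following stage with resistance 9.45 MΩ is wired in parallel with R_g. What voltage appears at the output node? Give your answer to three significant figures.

The load sits in parallel with R_g: R_g‖R_L = (680 × 9450) / (680 + 9450) = 634.4 kΩ.
V_out = 15.3 × 634.4 / (66.0 + 634.4) = 15.3 × 634.4/700.4 = 13.9 V.

V_out ≈ 13.9 V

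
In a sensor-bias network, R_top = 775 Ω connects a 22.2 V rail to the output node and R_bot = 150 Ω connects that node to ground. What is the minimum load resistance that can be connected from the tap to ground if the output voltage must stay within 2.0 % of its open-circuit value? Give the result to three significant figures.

R_L(min) ≈ 6.16 kΩ

Output resistance R_th = R_top‖R_bot = (775 × 150)/925.0 = 125.7 Ω.
The fractional drop is R_th/(R_th + R_L); requiring this ≤ 0.0200 gives R_L ≥ R_th(1/0.0200 − 1) = 125.7 × 49.00 = 6.16 kΩ.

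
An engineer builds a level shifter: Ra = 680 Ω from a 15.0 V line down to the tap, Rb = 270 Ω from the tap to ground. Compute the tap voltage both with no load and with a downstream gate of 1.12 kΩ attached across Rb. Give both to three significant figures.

Unloaded: 4.26 V; loaded: 3.64 V

Open-circuit: V = 15.0 × 270/(680 + 270) = 4.26 V.
With the load, Rb becomes Rb‖R_L = 217.6 Ω, so V = 15.0 × 217.6/897.6 = 3.64 V.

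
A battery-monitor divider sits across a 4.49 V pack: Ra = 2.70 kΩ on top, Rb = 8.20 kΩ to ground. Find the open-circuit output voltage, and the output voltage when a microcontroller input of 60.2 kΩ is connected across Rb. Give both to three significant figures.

Open-circuit: V = 4.49 × 8.20/(2.70 + 8.20) = 3.38 V.
With the load, Rb becomes Rb‖R_L = 7.217 kΩ, so V = 4.49 × 7.217/9.917 = 3.27 V.

Unloaded: 3.38 V; loaded: 3.27 V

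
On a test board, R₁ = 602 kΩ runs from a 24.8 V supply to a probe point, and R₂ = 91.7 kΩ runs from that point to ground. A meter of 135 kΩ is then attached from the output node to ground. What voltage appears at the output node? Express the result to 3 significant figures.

The load sits in parallel with R₂: R₂‖R_L = (91.7 × 135) / (91.7 + 135) = 54.61 kΩ.
V_out = 24.8 × 54.61 / (602 + 54.61) = 24.8 × 54.61/656.6 = 2.06 V.

V_out ≈ 2.06 V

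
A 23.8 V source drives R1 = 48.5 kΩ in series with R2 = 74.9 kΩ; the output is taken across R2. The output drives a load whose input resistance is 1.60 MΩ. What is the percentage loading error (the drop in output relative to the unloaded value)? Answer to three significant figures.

The divider's output (Thévenin) resistance is R1‖R2 = 29.44 kΩ.
Fractional drop under load = R_th/(R_th + R_L) = 29.44 / (29.44 + 1600) = 0.01807.
So the output falls by 1.81 %.

1.81 %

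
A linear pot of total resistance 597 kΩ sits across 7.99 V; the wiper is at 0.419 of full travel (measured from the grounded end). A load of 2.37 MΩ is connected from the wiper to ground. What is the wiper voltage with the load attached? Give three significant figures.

V ≈ 3.15 V

The wiper splits the pot into (1−α)R = 346.9 kΩ above and αR = 250.1 kΩ below.
Lower section ‖ load = 226.3 kΩ.
V_wiper = 7.99 × 226.3/(346.9 + 226.3) = 3.15 V.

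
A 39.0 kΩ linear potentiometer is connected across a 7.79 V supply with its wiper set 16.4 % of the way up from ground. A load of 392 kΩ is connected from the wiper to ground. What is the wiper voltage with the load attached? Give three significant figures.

The wiper splits the pot into (1−α)R = 32.60 kΩ above and αR = 6.396 kΩ below.
Lower section ‖ load = 6.293 kΩ.
V_wiper = 7.79 × 6.293/(32.60 + 6.293) = 1.26 V.

V ≈ 1.26 V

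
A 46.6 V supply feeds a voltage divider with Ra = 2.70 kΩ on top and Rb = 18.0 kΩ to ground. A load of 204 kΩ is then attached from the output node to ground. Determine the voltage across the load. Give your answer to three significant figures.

V_out ≈ 40.1 V

The load sits in parallel with Rb: Rb‖R_L = (18.0 × 204) / (18.0 + 204) = 16.54 kΩ.
V_out = 46.6 × 16.54 / (2.70 + 16.54) = 46.6 × 16.54/19.24 = 40.1 V.
(Unloaded it would have been 40.5 V.)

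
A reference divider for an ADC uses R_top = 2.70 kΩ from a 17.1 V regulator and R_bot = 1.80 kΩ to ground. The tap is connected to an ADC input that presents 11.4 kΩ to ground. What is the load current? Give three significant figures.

R_bot‖R_L = 1.555 kΩ; V_out = 17.1 × 1.555/4.255 = 6.248 V.
I_L = V_out / R_L = 6.248 / 11.4 kΩ = 0.548 mA.

I_L ≈ 0.548 mA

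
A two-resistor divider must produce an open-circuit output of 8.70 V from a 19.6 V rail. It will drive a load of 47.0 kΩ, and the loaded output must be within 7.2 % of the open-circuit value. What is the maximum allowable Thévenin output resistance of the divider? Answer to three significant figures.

Loading drop = R_th/(R_th + R_L) ≤ 0.0720, so R_th ≤ R_L · ε/(1−ε) = 47.0 kΩ × 0.0720/0.9280 = 3.65 kΩ.

R_th ≤ 3.65 kΩ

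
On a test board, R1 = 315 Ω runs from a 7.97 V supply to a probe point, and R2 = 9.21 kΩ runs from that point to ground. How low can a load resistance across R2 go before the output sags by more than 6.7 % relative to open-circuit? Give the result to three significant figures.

Output resistance R_th = R1‖R2 = (315 × 9210)/9525 = 304.6 Ω.
The fractional drop is R_th/(R_th + R_L); requiring this ≤ 0.0670 gives R_L ≥ R_th(1/0.0670 − 1) = 304.6 × 13.93 = 4.24 kΩ.

R_L(min) ≈ 4.24 kΩ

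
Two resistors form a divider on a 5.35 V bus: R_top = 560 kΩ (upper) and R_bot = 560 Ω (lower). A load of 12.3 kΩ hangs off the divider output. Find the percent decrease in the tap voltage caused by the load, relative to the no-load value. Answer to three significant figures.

4.35 %

The divider's output (Thévenin) resistance is R_top‖R_bot = 559.4 Ω.
Fractional drop under load = R_th/(R_th + R_L) = 559.4 / (559.4 + 12300) = 0.04350.
So the output falls by 4.35 %.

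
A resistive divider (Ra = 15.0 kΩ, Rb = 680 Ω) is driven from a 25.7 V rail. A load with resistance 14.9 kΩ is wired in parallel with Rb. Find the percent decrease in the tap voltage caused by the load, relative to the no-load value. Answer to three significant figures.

4.18 %

The divider's output (Thévenin) resistance is Ra‖Rb = 650.5 Ω.
Fractional drop under load = R_th/(R_th + R_L) = 650.5 / (650.5 + 14900) = 0.04183.
So the output falls by 4.18 %.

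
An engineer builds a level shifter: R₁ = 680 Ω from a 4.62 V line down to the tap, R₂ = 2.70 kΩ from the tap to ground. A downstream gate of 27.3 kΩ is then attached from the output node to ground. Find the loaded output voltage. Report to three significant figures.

V_out ≈ 3.62 V

The load sits in parallel with R₂: R₂‖R_L = (2700 × 27300) / (2700 + 27300) = 2457 Ω.
V_out = 4.62 × 2457 / (680 + 2457) = 4.62 × 2457/3137 = 3.62 V.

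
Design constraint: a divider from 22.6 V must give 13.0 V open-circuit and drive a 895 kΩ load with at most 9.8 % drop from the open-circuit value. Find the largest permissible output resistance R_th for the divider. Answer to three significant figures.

Loading drop = R_th/(R_th + R_L) ≤ 0.0980, so R_th ≤ R_L · ε/(1−ε) = 895 kΩ × 0.0980/0.9020 = 97.2 kΩ.

R_th ≤ 97.2 kΩ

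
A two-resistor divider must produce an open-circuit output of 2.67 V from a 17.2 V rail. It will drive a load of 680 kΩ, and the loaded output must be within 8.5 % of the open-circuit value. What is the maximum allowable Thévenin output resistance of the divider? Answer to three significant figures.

Loading drop = R_th/(R_th + R_L) ≤ 0.0850, so R_th ≤ R_L · ε/(1−ε) = 680 kΩ × 0.0850/0.9150 = 63.2 kΩ.
(Any R1, R2 with R2/(R1+R2) = 0.155 and R1‖R2 ≤ 63.2 kΩ will meet the spec.)

R_th ≤ 63.2 kΩ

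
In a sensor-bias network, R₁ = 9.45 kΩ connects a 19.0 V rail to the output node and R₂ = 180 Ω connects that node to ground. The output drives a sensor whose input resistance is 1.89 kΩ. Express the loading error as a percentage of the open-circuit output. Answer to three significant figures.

8.55 %

Unloaded V = 19.0 × 180/9630 = 0.35514 V.
Loaded: R₂‖R_L = 164.3 Ω, giving V = 19.0 × 164.3/9614 = 0.32479 V.
Drop = (0.35514 − 0.32479) / 0.35514 = 8.55 %.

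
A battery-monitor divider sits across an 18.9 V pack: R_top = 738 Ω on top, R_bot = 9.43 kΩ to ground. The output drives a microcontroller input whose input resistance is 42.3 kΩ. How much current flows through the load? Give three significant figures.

I_L ≈ 0.408 mA

R_bot‖R_L = 7711 Ω; V_out = 18.9 × 7711/8449 = 17.25 V.
I_L = V_out / R_L = 17.25 / 42.3 kΩ = 0.408 mA.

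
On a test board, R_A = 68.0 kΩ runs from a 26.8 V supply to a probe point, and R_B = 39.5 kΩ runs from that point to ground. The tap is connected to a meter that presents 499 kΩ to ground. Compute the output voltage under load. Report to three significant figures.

V_out ≈ 9.38 V

The load sits in parallel with R_B: R_B‖R_L = (39.5 × 499) / (39.5 + 499) = 36.60 kΩ.
V_out = 26.8 × 36.60 / (68.0 + 36.60) = 26.8 × 36.60/104.6 = 9.38 V.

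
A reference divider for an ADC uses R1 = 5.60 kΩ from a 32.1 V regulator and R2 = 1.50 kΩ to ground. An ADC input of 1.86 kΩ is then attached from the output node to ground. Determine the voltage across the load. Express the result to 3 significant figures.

V_out ≈ 4.15 V

The load sits in parallel with R2: R2‖R_L = (1.50 × 1.86) / (1.50 + 1.86) = 0.8304 kΩ.
V_out = 32.1 × 0.8304 / (5.60 + 0.8304) = 32.1 × 0.8304/6.430 = 4.15 V.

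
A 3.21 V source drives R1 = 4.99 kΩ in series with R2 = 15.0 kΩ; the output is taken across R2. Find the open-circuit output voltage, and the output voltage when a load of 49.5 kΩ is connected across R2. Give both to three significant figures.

Unloaded: 2.41 V; loaded: 2.24 V

Open-circuit: V = 3.21 × 15.0/(4.99 + 15.0) = 2.41 V.
With the load, R2 becomes R2‖R_L = 11.51 kΩ, so V = 3.21 × 11.51/16.50 = 2.24 V.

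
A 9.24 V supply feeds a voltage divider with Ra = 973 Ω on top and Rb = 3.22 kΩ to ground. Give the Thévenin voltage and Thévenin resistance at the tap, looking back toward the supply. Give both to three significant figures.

V_th = 7.10 V, R_th = 747 Ω

V_th is the open-circuit tap voltage: 9.24 × 3220/(973 + 3220) = 7.10 V.
With the supply zeroed, Ra and Rb appear in parallel from the tap: R_th = Ra‖Rb = (973 × 3220)/4193 = 747 Ω.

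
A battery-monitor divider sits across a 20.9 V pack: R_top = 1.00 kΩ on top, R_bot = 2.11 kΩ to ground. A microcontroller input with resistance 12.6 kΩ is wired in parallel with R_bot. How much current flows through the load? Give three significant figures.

I_L ≈ 1.07 mA

R_bot‖R_L = 1.807 kΩ; V_out = 20.9 × 1.807/2.807 = 13.46 V.
I_L = V_out / R_L = 13.46 / 12.6 kΩ = 1.07 mA.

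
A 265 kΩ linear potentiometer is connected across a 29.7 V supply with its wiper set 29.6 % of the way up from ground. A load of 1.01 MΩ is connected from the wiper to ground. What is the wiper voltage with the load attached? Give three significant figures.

V ≈ 8.34 V

The wiper splits the pot into (1−α)R = 186.6 kΩ above and αR = 78.44 kΩ below.
Lower section ‖ load = 72.79 kΩ.
V_wiper = 29.7 × 72.79/(186.6 + 72.79) = 8.34 V.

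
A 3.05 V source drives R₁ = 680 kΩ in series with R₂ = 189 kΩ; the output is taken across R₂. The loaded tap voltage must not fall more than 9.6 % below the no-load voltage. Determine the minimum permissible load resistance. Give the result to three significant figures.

Output resistance R_th = R₁‖R₂ = (680 × 189)/869.0 = 147.9 kΩ.
The fractional drop is R_th/(R_th + R_L); requiring this ≤ 0.0960 gives R_L ≥ R_th(1/0.0960 − 1) = 147.9 × 9.417 = 1.39 MΩ.

R_L(min) ≈ 1.39 MΩ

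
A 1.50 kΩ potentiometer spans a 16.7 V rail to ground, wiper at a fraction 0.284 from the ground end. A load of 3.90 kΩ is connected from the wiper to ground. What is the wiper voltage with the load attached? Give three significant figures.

The wiper splits the pot into (1−α)R = 1074 Ω above and αR = 426.0 Ω below.
Lower section ‖ load = 384.0 Ω.
V_wiper = 16.7 × 384.0/(1074 + 384.0) = 4.40 V.

V ≈ 4.40 V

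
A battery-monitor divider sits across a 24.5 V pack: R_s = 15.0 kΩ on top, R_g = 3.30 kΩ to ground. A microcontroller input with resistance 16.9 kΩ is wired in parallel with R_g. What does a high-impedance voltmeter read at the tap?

V_out ≈ 3.81 V

The load sits in parallel with R_g: R_g‖R_L = (3.30 × 16.9) / (3.30 + 16.9) = 2.761 kΩ.
V_out = 24.5 × 2.761 / (15.0 + 2.761) = 24.5 × 2.761/17.76 = 3.81 V.
(Unloaded it would have been 4.42 V.)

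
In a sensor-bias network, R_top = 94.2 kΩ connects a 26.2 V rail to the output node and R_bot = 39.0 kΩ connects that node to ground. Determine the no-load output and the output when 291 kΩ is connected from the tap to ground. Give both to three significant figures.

Open-circuit: V = 26.2 × 39.0/(94.2 + 39.0) = 7.67 V.
With the load, R_bot becomes R_bot‖R_L = 34.39 kΩ, so V = 26.2 × 34.39/128.6 = 7.01 V.

Unloaded: 7.67 V; loaded: 7.01 V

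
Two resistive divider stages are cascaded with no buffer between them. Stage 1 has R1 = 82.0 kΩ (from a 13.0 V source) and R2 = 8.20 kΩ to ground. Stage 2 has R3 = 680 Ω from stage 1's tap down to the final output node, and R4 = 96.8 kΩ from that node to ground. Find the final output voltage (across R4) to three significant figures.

Stage 2 presents R3+R4 = 97480 Ω as a load on stage 1's tap.
Stage 1's lower leg becomes R2‖(R3+R4) = 7564 Ω, so V_mid = 13.0 × 7564/89560 = 1.098 V.
Stage 2 is itself unloaded: V_out = V_mid × R4/(R3+R4) = 1.098 × 96800/97480 = 1.09 V.

V_out ≈ 1.09 V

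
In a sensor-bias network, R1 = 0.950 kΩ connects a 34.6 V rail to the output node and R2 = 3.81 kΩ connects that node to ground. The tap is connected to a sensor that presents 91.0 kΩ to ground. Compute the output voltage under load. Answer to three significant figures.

V_out ≈ 27.5 V

The load sits in parallel with R2: R2‖R_L = (3810 × 91000) / (3810 + 91000) = 3657 Ω.
V_out = 34.6 × 3657 / (950 + 3657) = 34.6 × 3657/4607 = 27.5 V.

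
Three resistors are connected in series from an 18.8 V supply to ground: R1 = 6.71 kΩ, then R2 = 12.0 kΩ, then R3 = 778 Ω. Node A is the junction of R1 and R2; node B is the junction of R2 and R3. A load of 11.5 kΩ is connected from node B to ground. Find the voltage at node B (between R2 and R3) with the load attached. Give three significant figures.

At node B, R3 is in parallel with the load: R3‖R_L = 728.7 Ω.
Below node A the resistance is R2 + (R3‖R_L) = 12730 Ω, so V_A = 18.8 × 12730/19440 = 12.31 V.
Then V_B = V_A × (R3‖R_L)/(R2 + R3‖R_L) = 12.31 × 728.7/12730 = 0.705 V.

V ≈ 0.705 V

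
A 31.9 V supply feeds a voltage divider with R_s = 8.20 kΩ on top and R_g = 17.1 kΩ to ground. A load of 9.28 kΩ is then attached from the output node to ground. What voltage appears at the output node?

The load sits in parallel with R_g: R_g‖R_L = (17.1 × 9.28) / (17.1 + 9.28) = 6.015 kΩ.
V_out = 31.9 × 6.015 / (8.20 + 6.015) = 31.9 × 6.015/14.22 = 13.5 V.
(Unloaded it would have been 21.6 V.)

V_out ≈ 13.5 V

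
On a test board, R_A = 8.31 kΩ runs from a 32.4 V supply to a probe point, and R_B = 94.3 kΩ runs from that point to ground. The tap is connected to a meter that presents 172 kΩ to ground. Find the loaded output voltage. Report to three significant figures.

V_out ≈ 28.5 V

The load sits in parallel with R_B: R_B‖R_L = (94.3 × 172) / (94.3 + 172) = 60.91 kΩ.
V_out = 32.4 × 60.91 / (8.31 + 60.91) = 32.4 × 60.91/69.22 = 28.5 V.
(Unloaded it would have been 29.8 V.)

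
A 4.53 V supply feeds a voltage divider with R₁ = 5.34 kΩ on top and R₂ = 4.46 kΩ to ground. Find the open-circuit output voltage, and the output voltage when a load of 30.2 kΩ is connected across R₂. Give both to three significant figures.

Unloaded: 2.06 V; loaded: 1.91 V

Open-circuit: V = 4.53 × 4.46/(5.34 + 4.46) = 2.06 V.
With the load, R₂ becomes R₂‖R_L = 3.886 kΩ, so V = 4.53 × 3.886/9.226 = 1.91 V.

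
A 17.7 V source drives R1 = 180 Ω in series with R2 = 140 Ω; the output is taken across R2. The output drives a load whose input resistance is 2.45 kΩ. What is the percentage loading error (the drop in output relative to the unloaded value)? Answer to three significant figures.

3.11 %

The divider's output (Thévenin) resistance is R1‖R2 = 78.75 Ω.
Fractional drop under load = R_th/(R_th + R_L) = 78.75 / (78.75 + 2450) = 0.03114.
So the output falls by 3.11 %.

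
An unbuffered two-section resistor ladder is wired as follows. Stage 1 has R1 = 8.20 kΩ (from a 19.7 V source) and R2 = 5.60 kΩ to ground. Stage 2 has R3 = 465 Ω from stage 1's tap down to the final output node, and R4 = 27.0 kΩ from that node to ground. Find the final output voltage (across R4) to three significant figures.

V_out ≈ 7.01 V

Stage 2 presents R3+R4 = 27460 Ω as a load on stage 1's tap.
Stage 1's lower leg becomes R2‖(R3+R4) = 4652 Ω, so V_mid = 19.7 × 4652/12850 = 7.130 V.
Stage 2 is itself unloaded: V_out = V_mid × R4/(R3+R4) = 7.130 × 27000/27460 = 7.01 V.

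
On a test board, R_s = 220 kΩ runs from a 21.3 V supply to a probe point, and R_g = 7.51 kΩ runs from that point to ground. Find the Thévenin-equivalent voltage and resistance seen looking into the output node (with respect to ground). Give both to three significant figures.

V_th = 0.703 V, R_th = 7.26 kΩ

V_th is the open-circuit tap voltage: 21.3 × 7.51/(220 + 7.51) = 0.703 V.
With the supply zeroed, R_s and R_g appear in parallel from the tap: R_th = R_s‖R_g = (220 × 7.51)/227.5 = 7.26 kΩ.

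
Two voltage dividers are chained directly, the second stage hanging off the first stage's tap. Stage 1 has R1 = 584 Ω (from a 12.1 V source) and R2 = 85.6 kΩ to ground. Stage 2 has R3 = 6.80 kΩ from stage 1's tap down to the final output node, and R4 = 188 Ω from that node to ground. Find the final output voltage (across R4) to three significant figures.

V_out ≈ 0.299 V

Stage 2 presents R3+R4 = 6988 Ω as a load on stage 1's tap.
Stage 1's lower leg becomes R2‖(R3+R4) = 6461 Ω, so V_mid = 12.1 × 6461/7045 = 11.10 V.
Stage 2 is itself unloaded: V_out = V_mid × R4/(R3+R4) = 11.10 × 188/6988 = 0.299 V.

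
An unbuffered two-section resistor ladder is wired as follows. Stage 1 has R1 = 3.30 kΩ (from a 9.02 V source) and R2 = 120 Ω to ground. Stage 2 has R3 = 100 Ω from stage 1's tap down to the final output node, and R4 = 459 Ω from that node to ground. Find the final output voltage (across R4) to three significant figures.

Stage 2 presents R3+R4 = 559.0 Ω as a load on stage 1's tap.
Stage 1's lower leg becomes R2‖(R3+R4) = 98.79 Ω, so V_mid = 9.02 × 98.79/3399 = 0.2622 V.
Stage 2 is itself unloaded: V_out = V_mid × R4/(R3+R4) = 0.2622 × 459/559.0 = 0.215 V.

V_out ≈ 0.215 V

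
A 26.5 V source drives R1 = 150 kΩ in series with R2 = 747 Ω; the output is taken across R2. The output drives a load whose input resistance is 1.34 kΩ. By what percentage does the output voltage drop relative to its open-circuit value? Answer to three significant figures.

35.7 %

Unloaded V = 26.5 × 747/150700 = 0.1313 V.
Loaded: R2‖R_L = 479.6 Ω, giving V = 26.5 × 479.6/150500 = 0.08446 V.
Drop = (0.1313 − 0.08446) / 0.1313 = 35.7 %.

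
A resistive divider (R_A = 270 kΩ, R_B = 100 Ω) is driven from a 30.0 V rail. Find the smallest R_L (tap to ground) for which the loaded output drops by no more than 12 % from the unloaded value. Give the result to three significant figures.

Output resistance R_th = R_A‖R_B = (270000 × 100)/270100 = 99.96 Ω.
The fractional drop is R_th/(R_th + R_L); requiring this ≤ 0.120 gives R_L ≥ R_th(1/0.120 − 1) = 99.96 × 7.333 = 733 Ω.

R_L(min) ≈ 733 Ω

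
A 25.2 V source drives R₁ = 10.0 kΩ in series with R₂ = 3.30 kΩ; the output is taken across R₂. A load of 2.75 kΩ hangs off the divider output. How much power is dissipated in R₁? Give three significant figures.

P ≈ 48.0 mW

Total resistance from the source is R₁ + (R₂‖R_L) = 11.50 kΩ, so I = 25.2/11.50 kΩ = 2.191 mA.
P = I²·R₁ = (2.191 mA)² × 10.0 kΩ = 48.0 mW.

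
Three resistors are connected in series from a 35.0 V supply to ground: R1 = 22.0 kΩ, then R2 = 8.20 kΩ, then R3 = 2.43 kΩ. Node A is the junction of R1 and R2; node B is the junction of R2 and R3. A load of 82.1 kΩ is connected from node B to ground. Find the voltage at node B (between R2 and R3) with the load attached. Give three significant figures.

At node B, R3 is in parallel with the load: R3‖R_L = 2.360 kΩ.
Below node A the resistance is R2 + (R3‖R_L) = 10.56 kΩ, so V_A = 35.0 × 10.56/32.56 = 11.35 V.
Then V_B = V_A × (R3‖R_L)/(R2 + R3‖R_L) = 11.35 × 2.360/10.56 = 2.54 V.

V ≈ 2.54 V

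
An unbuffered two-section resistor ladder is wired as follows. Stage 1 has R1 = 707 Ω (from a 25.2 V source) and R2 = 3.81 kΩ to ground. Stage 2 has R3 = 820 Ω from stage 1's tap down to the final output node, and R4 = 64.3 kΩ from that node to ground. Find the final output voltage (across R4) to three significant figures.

Stage 2 presents R3+R4 = 65120 Ω as a load on stage 1's tap.
Stage 1's lower leg becomes R2‖(R3+R4) = 3599 Ω, so V_mid = 25.2 × 3599/4306 = 21.06 V.
Stage 2 is itself unloaded: V_out = V_mid × R4/(R3+R4) = 21.06 × 64300/65120 = 20.8 V.

V_out ≈ 20.8 V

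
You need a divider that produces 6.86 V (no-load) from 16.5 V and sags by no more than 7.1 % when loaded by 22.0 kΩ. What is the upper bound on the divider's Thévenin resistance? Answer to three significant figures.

Loading drop = R_th/(R_th + R_L) ≤ 0.0710, so R_th ≤ R_L · ε/(1−ε) = 22.0 kΩ × 0.0710/0.9290 = 1.68 kΩ.

R_th ≤ 1.68 kΩ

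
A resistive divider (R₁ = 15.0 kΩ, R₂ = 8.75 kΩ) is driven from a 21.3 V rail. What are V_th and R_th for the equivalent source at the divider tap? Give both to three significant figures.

V_th is the open-circuit tap voltage: 21.3 × 8.75/(15.0 + 8.75) = 7.85 V.
With the supply zeroed, R₁ and R₂ appear in parallel from the tap: R_th = R₁‖R₂ = (15.0 × 8.75)/23.75 = 5.53 kΩ.

V_th = 7.85 V, R_th = 5.53 kΩ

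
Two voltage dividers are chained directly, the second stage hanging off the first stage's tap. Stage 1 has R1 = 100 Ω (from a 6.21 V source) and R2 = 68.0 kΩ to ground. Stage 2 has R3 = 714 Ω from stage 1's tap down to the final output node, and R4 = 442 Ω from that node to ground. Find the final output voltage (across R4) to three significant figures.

V_out ≈ 2.18 V

Stage 2 presents R3+R4 = 1156 Ω as a load on stage 1's tap.
Stage 1's lower leg becomes R2‖(R3+R4) = 1137 Ω, so V_mid = 6.21 × 1137/1237 = 5.708 V.
Stage 2 is itself unloaded: V_out = V_mid × R4/(R3+R4) = 5.708 × 442/1156 = 2.18 V.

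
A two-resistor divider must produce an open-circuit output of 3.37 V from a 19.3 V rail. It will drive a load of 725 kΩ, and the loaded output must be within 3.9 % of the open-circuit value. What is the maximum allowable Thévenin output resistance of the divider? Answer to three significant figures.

Loading drop = R_th/(R_th + R_L) ≤ 0.0390, so R_th ≤ R_L · ε/(1−ε) = 725 kΩ × 0.0390/0.9610 = 29.4 kΩ.
(Any R1, R2 with R2/(R1+R2) = 0.175 and R1‖R2 ≤ 29.4 kΩ will meet the spec.)

R_th ≤ 29.4 kΩ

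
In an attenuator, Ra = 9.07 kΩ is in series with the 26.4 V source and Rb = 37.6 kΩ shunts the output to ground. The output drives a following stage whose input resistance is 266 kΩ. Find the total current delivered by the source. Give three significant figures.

Rb‖R_L = 32.94 kΩ, so the source sees Ra + Rb‖R_L = 42.01 kΩ.
I = 26.4 V / 42.01 kΩ = 0.628 mA.

I ≈ 0.628 mA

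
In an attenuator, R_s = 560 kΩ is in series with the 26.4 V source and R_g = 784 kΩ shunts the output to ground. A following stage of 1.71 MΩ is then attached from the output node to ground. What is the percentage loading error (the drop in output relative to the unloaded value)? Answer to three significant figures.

16.0 %

The divider's output (Thévenin) resistance is R_s‖R_g = 326.7 kΩ.
Fractional drop under load = R_th/(R_th + R_L) = 326.7 / (326.7 + 1710) = 0.1604.
So the output falls by 16.0 %.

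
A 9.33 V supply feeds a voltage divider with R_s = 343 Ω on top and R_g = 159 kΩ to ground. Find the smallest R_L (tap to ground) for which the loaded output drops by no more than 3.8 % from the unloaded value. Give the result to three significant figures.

Output resistance R_th = R_s‖R_g = (343 × 159000)/159300 = 342.3 Ω.
The fractional drop is R_th/(R_th + R_L); requiring this ≤ 0.0380 gives R_L ≥ R_th(1/0.0380 − 1) = 342.3 × 25.32 = 8.66 kΩ.

R_L(min) ≈ 8.66 kΩ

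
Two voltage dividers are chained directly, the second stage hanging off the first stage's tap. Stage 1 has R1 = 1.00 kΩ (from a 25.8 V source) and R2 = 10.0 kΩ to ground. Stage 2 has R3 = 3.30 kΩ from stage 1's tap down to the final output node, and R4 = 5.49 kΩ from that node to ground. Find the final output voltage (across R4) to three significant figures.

Stage 2 presents R3+R4 = 8.790 kΩ as a load on stage 1's tap.
Stage 1's lower leg becomes R2‖(R3+R4) = 4.678 kΩ, so V_mid = 25.8 × 4.678/5.678 = 21.26 V.
Stage 2 is itself unloaded: V_out = V_mid × R4/(R3+R4) = 21.26 × 5.49/8.790 = 13.3 V.

V_out ≈ 13.3 V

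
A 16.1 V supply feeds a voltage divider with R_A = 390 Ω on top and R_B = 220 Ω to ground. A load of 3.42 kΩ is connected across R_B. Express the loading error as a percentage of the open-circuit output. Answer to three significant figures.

The divider's output (Thévenin) resistance is R_A‖R_B = 140.7 Ω.
Fractional drop under load = R_th/(R_th + R_L) = 140.7 / (140.7 + 3420) = 0.03950.
So the output falls by 3.95 %.

3.95 %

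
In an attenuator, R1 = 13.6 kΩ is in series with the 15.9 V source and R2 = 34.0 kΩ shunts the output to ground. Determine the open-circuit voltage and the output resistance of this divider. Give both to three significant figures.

V_th = 11.4 V, R_th = 9.71 kΩ

V_th is the open-circuit tap voltage: 15.9 × 34.0/(13.6 + 34.0) = 11.4 V.
With the supply zeroed, R1 and R2 appear in parallel from the tap: R_th = R1‖R2 = (13.6 × 34.0)/47.60 = 9.71 kΩ.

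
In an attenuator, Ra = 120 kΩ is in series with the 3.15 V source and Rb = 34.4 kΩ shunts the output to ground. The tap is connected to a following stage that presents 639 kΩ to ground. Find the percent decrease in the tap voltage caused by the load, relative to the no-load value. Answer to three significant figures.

4.02 %

The divider's output (Thévenin) resistance is Ra‖Rb = 26.74 kΩ.
Fractional drop under load = R_th/(R_th + R_L) = 26.74 / (26.74 + 639) = 0.04016.
So the output falls by 4.02 %.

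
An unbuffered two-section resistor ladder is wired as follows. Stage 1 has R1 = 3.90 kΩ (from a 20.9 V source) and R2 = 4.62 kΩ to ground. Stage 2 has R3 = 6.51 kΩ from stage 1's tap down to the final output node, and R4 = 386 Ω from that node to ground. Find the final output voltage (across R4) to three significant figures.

Stage 2 presents R3+R4 = 6896 Ω as a load on stage 1's tap.
Stage 1's lower leg becomes R2‖(R3+R4) = 2767 Ω, so V_mid = 20.9 × 2767/6667 = 8.673 V.
Stage 2 is itself unloaded: V_out = V_mid × R4/(R3+R4) = 8.673 × 386/6896 = 0.485 V.

V_out ≈ 0.485 V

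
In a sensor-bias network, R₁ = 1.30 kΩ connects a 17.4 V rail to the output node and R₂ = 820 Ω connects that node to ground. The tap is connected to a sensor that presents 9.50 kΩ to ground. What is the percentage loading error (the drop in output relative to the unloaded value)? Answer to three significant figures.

The divider's output (Thévenin) resistance is R₁‖R₂ = 502.8 Ω.
Fractional drop under load = R_th/(R_th + R_L) = 502.8 / (502.8 + 9500) = 0.05027.
So the output falls by 5.03 %.

5.03 %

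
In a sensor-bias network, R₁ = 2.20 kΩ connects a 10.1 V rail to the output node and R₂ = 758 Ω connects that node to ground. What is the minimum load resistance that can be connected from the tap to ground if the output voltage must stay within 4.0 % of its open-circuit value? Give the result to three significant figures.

R_L(min) ≈ 13.5 kΩ

Output resistance R_th = R₁‖R₂ = (2200 × 758)/2958 = 563.8 Ω.
The fractional drop is R_th/(R_th + R_L); requiring this ≤ 0.0400 gives R_L ≥ R_th(1/0.0400 − 1) = 563.8 × 24.00 = 13.5 kΩ.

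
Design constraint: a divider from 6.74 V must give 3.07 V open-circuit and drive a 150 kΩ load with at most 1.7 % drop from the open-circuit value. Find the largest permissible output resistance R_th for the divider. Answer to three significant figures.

Loading drop = R_th/(R_th + R_L) ≤ 0.0170, so R_th ≤ R_L · ε/(1−ε) = 150 kΩ × 0.0170/0.9830 = 2.59 kΩ.
(Any R1, R2 with R2/(R1+R2) = 0.455 and R1‖R2 ≤ 2.59 kΩ will meet the spec.)

R_th ≤ 2.59 kΩ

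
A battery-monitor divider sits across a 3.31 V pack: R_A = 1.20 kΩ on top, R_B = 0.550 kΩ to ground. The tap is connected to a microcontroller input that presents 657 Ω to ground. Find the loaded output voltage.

V_out ≈ 0.661 V

The load sits in parallel with R_B: R_B‖R_L = (550 × 657) / (550 + 657) = 299.4 Ω.
V_out = 3.31 × 299.4 / (1200 + 299.4) = 3.31 × 299.4/1499 = 0.661 V.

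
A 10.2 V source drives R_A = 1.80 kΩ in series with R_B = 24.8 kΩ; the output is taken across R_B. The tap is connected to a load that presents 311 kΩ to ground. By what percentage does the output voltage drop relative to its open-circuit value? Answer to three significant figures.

The divider's output (Thévenin) resistance is R_A‖R_B = 1.678 kΩ.
Fractional drop under load = R_th/(R_th + R_L) = 1.678 / (1.678 + 311) = 0.005367.
So the output falls by 0.537 %.

0.537 %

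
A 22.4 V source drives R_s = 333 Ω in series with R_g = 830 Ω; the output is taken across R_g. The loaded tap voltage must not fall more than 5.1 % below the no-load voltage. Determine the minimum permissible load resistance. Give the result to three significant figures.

Output resistance R_th = R_s‖R_g = (333 × 830)/1163 = 237.7 Ω.
The fractional drop is R_th/(R_th + R_L); requiring this ≤ 0.0510 gives R_L ≥ R_th(1/0.0510 − 1) = 237.7 × 18.61 = 4.42 kΩ.

R_L(min) ≈ 4.42 kΩ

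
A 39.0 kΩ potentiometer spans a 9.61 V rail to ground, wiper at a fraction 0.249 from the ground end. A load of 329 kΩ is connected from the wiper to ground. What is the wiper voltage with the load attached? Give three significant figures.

The wiper splits the pot into (1−α)R = 29.29 kΩ above and αR = 9.711 kΩ below.
Lower section ‖ load = 9.433 kΩ.
V_wiper = 9.61 × 9.433/(29.29 + 9.433) = 2.34 V.

V ≈ 2.34 V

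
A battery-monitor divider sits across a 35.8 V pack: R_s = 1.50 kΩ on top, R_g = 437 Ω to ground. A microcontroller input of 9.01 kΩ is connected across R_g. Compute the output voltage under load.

The load sits in parallel with R_g: R_g‖R_L = (437 × 9010) / (437 + 9010) = 416.8 Ω.
V_out = 35.8 × 416.8 / (1500 + 416.8) = 35.8 × 416.8/1917 = 7.78 V.

V_out ≈ 7.78 V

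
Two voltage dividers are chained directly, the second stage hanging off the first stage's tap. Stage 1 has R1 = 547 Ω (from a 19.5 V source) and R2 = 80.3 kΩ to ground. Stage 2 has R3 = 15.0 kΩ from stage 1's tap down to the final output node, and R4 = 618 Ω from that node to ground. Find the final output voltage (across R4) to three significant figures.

Stage 2 presents R3+R4 = 15620 Ω as a load on stage 1's tap.
Stage 1's lower leg becomes R2‖(R3+R4) = 13070 Ω, so V_mid = 19.5 × 13070/13620 = 18.72 V.
Stage 2 is itself unloaded: V_out = V_mid × R4/(R3+R4) = 18.72 × 618/15620 = 0.741 V.

V_out ≈ 0.741 V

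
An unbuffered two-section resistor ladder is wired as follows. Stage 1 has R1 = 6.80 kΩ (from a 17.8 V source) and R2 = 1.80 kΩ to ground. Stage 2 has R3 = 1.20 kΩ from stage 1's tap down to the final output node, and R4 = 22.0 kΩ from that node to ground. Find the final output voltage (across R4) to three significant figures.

Stage 2 presents R3+R4 = 23.20 kΩ as a load on stage 1's tap.
Stage 1's lower leg becomes R2‖(R3+R4) = 1.670 kΩ, so V_mid = 17.8 × 1.670/8.470 = 3.510 V.
Stage 2 is itself unloaded: V_out = V_mid × R4/(R3+R4) = 3.510 × 22.0/23.20 = 3.33 V.

V_out ≈ 3.33 V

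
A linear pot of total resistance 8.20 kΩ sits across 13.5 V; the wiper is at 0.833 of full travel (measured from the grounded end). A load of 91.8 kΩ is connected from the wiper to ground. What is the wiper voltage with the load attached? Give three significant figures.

V ≈ 11.1 V

The wiper splits the pot into (1−α)R = 1.369 kΩ above and αR = 6.831 kΩ below.
Lower section ‖ load = 6.358 kΩ.
V_wiper = 13.5 × 6.358/(1.369 + 6.358) = 11.1 V.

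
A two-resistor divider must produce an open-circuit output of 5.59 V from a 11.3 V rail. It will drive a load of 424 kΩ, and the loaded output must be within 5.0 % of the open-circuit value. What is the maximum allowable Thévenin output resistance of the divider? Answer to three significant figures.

R_th ≤ 22.3 kΩ

Loading drop = R_th/(R_th + R_L) ≤ 0.0500, so R_th ≤ R_L · ε/(1−ε) = 424 kΩ × 0.0500/0.9500 = 22.3 kΩ.
(Any R1, R2 with R2/(R1+R2) = 0.495 and R1‖R2 ≤ 22.3 kΩ will meet the spec.)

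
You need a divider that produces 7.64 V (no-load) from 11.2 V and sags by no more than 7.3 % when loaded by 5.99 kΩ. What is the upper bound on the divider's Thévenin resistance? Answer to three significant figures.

Loading drop = R_th/(R_th + R_L) ≤ 0.0730, so R_th ≤ R_L · ε/(1−ε) = 5.99 kΩ × 0.0730/0.9270 = 472 Ω.
(Any R1, R2 with R2/(R1+R2) = 0.682 and R1‖R2 ≤ 472 Ω will meet the spec.)

R_th ≤ 472 Ω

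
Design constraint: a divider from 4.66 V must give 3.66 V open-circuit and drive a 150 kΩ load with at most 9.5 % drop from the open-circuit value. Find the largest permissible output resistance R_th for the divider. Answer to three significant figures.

R_th ≤ 15.7 kΩ

Loading drop = R_th/(R_th + R_L) ≤ 0.0950, so R_th ≤ R_L · ε/(1−ε) = 150 kΩ × 0.0950/0.9050 = 15.7 kΩ.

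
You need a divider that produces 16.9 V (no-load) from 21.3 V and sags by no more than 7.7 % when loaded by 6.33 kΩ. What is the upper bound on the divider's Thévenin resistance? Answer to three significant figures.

Loading drop = R_th/(R_th + R_L) ≤ 0.0770, so R_th ≤ R_L · ε/(1−ε) = 6.33 kΩ × 0.0770/0.9230 = 528 Ω.

R_th ≤ 528 Ω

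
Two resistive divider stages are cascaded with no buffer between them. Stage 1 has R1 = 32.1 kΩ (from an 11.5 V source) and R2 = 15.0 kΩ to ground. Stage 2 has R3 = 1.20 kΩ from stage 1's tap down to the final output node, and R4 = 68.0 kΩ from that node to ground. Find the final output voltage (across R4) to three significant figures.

Stage 2 presents R3+R4 = 69.20 kΩ as a load on stage 1's tap.
Stage 1's lower leg becomes R2‖(R3+R4) = 12.33 kΩ, so V_mid = 11.5 × 12.33/44.43 = 3.191 V.
Stage 2 is itself unloaded: V_out = V_mid × R4/(R3+R4) = 3.191 × 68.0/69.20 = 3.14 V.

V_out ≈ 3.14 V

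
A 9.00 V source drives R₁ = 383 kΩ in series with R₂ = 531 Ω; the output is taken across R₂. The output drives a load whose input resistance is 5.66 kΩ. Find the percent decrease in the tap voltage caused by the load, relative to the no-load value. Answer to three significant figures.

The divider's output (Thévenin) resistance is R₁‖R₂ = 530.3 Ω.
Fractional drop under load = R_th/(R_th + R_L) = 530.3 / (530.3 + 5660) = 0.08566.
So the output falls by 8.57 %.

8.57 %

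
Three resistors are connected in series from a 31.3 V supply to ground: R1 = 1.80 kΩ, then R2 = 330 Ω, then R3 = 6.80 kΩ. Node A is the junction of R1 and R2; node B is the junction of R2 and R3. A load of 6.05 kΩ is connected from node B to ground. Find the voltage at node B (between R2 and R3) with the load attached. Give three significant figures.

At node B, R3 is in parallel with the load: R3‖R_L = 3202 Ω.
Below node A the resistance is R2 + (R3‖R_L) = 3532 Ω, so V_A = 31.3 × 3532/5332 = 20.73 V.
Then V_B = V_A × (R3‖R_L)/(R2 + R3‖R_L) = 20.73 × 3202/3532 = 18.8 V.

V ≈ 18.8 V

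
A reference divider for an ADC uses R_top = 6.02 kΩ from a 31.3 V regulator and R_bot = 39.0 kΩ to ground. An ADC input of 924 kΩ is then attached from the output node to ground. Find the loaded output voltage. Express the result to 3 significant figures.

V_out ≈ 27.0 V

The load sits in parallel with R_bot: R_bot‖R_L = (39.0 × 924) / (39.0 + 924) = 37.42 kΩ.
V_out = 31.3 × 37.42 / (6.02 + 37.42) = 31.3 × 37.42/43.44 = 27.0 V.
(Unloaded it would have been 27.1 V.)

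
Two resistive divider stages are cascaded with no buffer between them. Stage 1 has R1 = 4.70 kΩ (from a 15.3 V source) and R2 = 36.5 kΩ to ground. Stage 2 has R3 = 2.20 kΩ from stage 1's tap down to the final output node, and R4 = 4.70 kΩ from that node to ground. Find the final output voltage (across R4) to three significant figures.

Stage 2 presents R3+R4 = 6.900 kΩ as a load on stage 1's tap.
Stage 1's lower leg becomes R2‖(R3+R4) = 5.803 kΩ, so V_mid = 15.3 × 5.803/10.50 = 8.453 V.
Stage 2 is itself unloaded: V_out = V_mid × R4/(R3+R4) = 8.453 × 4.70/6.900 = 5.76 V.

V_out ≈ 5.76 V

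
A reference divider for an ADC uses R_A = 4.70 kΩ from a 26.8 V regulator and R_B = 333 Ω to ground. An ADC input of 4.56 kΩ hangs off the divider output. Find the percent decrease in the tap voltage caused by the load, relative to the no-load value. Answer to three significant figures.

The divider's output (Thévenin) resistance is R_A‖R_B = 311.0 Ω.
Fractional drop under load = R_th/(R_th + R_L) = 311.0 / (311.0 + 4560) = 0.06384.
So the output falls by 6.38 %.

6.38 %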